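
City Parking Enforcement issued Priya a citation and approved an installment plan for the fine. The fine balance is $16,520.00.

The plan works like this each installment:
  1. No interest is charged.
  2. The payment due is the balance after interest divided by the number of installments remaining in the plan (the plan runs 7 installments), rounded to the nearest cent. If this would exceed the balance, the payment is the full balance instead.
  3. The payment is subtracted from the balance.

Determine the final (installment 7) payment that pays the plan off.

$2,360.00

Installment 1: $16,520.00 − $2,360.00 → $14,160.00
Installment 2: $14,160.00 − $2,360.00 → $11,800.00
Installment 3: $11,800.00 − $2,360.00 → $9,440.00
Installment 4: $9,440.00 − $2,360.00 → $7,080.00
Installment 5: $7,080.00 − $2,360.00 → $4,720.00
Installment 6: $4,720.00 − $2,360.00 → $2,360.00
Installment 7: $2,360.00 − $2,360.00 → $0.00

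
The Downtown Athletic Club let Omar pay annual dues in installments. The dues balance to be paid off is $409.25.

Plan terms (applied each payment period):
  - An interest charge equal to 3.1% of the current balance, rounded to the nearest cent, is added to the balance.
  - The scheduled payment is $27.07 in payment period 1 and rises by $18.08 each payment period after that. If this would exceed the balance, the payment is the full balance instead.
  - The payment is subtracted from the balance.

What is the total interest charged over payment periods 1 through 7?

$58.71

# | Opening | Interest | Payment | End bal
1 | $409.25 | $12.69 | $27.07 | $394.87
2 | $394.87 | $12.24 | $45.15 | $361.96
3 | $361.96 | $11.22 | $63.23 | $309.95
4 | $309.95 | $9.61 | $81.31 | $238.25
5 | $238.25 | $7.39 | $99.39 | $146.25
6 | $146.25 | $4.53 | $117.47 | $33.31
7 | $33.31 | $1.03 | $34.34 | $0.00
Total interest: $12.69 + $12.24 + $11.22 + $9.61 + $7.39 + $4.53 + $1.03 = $58.71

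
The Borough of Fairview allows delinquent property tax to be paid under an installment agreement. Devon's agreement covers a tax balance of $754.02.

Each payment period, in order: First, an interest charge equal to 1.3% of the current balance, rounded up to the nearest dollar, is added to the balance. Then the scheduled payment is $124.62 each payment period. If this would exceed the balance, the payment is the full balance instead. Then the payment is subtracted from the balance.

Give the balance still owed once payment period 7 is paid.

Payment period 1: $754.02 +$10.00 interest = $764.02; pay $124.62 → $639.40
Payment period 2: $639.40 +$9.00 interest = $648.40; pay $124.62 → $523.78
Payment period 3: $523.78 +$7.00 interest = $530.78; pay $124.62 → $406.16
Payment period 4: $406.16 +$6.00 interest = $412.16; pay $124.62 → $287.54
Payment period 5: $287.54 +$4.00 interest = $291.54; pay $124.62 → $166.92
Payment period 6: $166.92 +$3.00 interest = $169.92; pay $124.62 → $45.30
Payment period 7: $45.30 +$1.00 interest = $46.30; pay $46.30 → $0.00

$0.00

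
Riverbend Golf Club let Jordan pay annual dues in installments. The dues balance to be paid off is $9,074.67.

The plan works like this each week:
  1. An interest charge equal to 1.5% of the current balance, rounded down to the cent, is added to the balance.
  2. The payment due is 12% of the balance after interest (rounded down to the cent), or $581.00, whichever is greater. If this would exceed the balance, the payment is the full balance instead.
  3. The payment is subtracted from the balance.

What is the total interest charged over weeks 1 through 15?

Week 1: $9,074.67 +$136.12 interest = $9,210.79; pay $1,105.29 → $8,105.50
Week 2: $8,105.50 +$121.58 interest = $8,227.08; pay $987.24 → $7,239.84
Week 3: $7,239.84 +$108.59 interest = $7,348.43; pay $881.81 → $6,466.62
Week 4: $6,466.62 +$96.99 interest = $6,563.61; pay $787.63 → $5,775.98
Week 5: $5,775.98 +$86.63 interest = $5,862.61; pay $703.51 → $5,159.10
Week 6: $5,159.10 +$77.38 interest = $5,236.48; pay $628.37 → $4,608.11
Week 7: $4,608.11 +$69.12 interest = $4,677.23; pay $581.00 → $4,096.23
Week 8: $4,096.23 +$61.44 interest = $4,157.67; pay $581.00 → $3,576.67
Week 9: $3,576.67 +$53.65 interest = $3,630.32; pay $581.00 → $3,049.32
Week 10: $3,049.32 +$45.73 interest = $3,095.05; pay $581.00 → $2,514.05
Week 11: $2,514.05 +$37.71 interest = $2,551.76; pay $581.00 → $1,970.76
Week 12: $1,970.76 +$29.56 interest = $2,000.32; pay $581.00 → $1,419.32
Week 13: $1,419.32 +$21.28 interest = $1,440.60; pay $581.00 → $859.60
Week 14: $859.60 +$12.89 interest = $872.49; pay $581.00 → $291.49
Week 15: $291.49 +$4.37 interest = $295.86; pay $295.86 → $0.00
Total interest: $136.12 + $121.58 + $108.59 + $96.99 + $86.63 + $77.38 + $69.12 + $61.44 + $53.65 + $45.73 + $37.71 + $29.56 + $21.28 + $12.89 + $4.37 = $963.04

$963.04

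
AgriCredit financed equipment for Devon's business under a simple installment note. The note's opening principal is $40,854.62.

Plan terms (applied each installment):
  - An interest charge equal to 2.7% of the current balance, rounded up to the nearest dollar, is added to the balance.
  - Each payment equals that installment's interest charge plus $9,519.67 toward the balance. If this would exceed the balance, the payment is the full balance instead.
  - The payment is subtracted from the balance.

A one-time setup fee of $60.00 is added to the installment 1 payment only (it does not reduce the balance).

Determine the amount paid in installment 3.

# | Opening | Interest | Payment | Fee | End bal
1 | $40,854.62 | $1,104.00 | $10,623.67 | $60.00 | $31,334.95
2 | $31,334.95 | $847.00 | $10,366.67 | — | $21,815.28
3 | $21,815.28 | $590.00 | $10,109.67 | — | $12,295.61

$10,109.67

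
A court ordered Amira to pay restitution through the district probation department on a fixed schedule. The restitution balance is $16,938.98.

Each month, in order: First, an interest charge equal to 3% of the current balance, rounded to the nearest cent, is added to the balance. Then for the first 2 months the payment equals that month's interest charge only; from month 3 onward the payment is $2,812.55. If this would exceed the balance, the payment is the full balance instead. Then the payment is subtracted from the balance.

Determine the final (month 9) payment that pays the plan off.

Month 1: opening $16,938.98; interest $508.17 → $17,447.15; payment $508.17; balance $16,938.98
Month 2: opening $16,938.98; interest $508.17 → $17,447.15; payment $508.17; balance $16,938.98
Month 3: opening $16,938.98; interest $508.17 → $17,447.15; payment $2,812.55; balance $14,634.60
Month 4: opening $14,634.60; interest $439.04 → $15,073.64; payment $2,812.55; balance $12,261.09
Month 5: opening $12,261.09; interest $367.83 → $12,628.92; payment $2,812.55; balance $9,816.37
Month 6: opening $9,816.37; interest $294.49 → $10,110.86; payment $2,812.55; balance $7,298.31
Month 7: opening $7,298.31; interest $218.95 → $7,517.26; payment $2,812.55; balance $4,704.71
Month 8: opening $4,704.71; interest $141.14 → $4,845.85; payment $2,812.55; balance $2,033.30
Month 9: opening $2,033.30; interest $61.00 → $2,094.30; payment $2,094.30; balance $0.00

$2,094.30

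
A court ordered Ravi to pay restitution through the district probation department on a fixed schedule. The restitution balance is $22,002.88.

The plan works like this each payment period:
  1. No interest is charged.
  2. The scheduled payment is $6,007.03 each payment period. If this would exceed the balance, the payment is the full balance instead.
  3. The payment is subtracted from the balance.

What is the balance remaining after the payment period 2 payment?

Payment period 1: $22,002.88 − $6,007.03 → $15,995.85
Payment period 2: $15,995.85 − $6,007.03 → $9,988.82

$9,988.82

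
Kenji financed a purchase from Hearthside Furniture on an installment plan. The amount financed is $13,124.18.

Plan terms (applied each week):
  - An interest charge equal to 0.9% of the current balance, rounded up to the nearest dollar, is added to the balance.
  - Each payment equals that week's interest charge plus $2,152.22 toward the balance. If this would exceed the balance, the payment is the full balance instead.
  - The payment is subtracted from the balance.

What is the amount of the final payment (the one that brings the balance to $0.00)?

$212.86

Week 1: opening $13,124.18; interest $119.00 → $13,243.18; payment $2,271.22; balance $10,971.96
Week 2: opening $10,971.96; interest $99.00 → $11,070.96; payment $2,251.22; balance $8,819.74
Week 3: opening $8,819.74; interest $80.00 → $8,899.74; payment $2,232.22; balance $6,667.52
Week 4: opening $6,667.52; interest $61.00 → $6,728.52; payment $2,213.22; balance $4,515.30
Week 5: opening $4,515.30; interest $41.00 → $4,556.30; payment $2,193.22; balance $2,363.08
Week 6: opening $2,363.08; interest $22.00 → $2,385.08; payment $2,174.22; balance $210.86
Week 7: opening $210.86; interest $2.00 → $212.86; payment $212.86; balance $0.00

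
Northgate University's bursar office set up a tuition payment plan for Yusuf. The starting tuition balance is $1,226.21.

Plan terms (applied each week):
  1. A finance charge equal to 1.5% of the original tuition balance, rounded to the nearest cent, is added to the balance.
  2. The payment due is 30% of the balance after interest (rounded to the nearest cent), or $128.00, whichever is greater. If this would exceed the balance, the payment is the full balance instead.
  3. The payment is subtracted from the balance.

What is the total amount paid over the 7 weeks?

Week 1: $1,226.21 +$18.39 interest = $1,244.60; pay $373.38 → $871.22
Week 2: $871.22 +$18.39 interest = $889.61; pay $266.88 → $622.73
Week 3: $622.73 +$18.39 interest = $641.12; pay $192.34 → $448.78
Week 4: $448.78 +$18.39 interest = $467.17; pay $140.15 → $327.02
Week 5: $327.02 +$18.39 interest = $345.41; pay $128.00 → $217.41
Week 6: $217.41 +$18.39 interest = $235.80; pay $128.00 → $107.80
Week 7: $107.80 +$18.39 interest = $126.19; pay $126.19 → $0.00
Total paid: $1,354.94

$1,354.94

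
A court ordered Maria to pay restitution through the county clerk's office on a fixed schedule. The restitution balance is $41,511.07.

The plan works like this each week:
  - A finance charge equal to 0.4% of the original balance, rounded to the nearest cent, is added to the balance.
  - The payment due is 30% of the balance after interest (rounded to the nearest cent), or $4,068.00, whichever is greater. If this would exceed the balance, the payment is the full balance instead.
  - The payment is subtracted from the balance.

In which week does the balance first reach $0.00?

7

Week 1: opening $41,511.07; interest $166.04 → $41,677.11; payment $12,503.13; balance $29,173.98
Week 2: opening $29,173.98; interest $166.04 → $29,340.02; payment $8,802.01; balance $20,538.01
Week 3: opening $20,538.01; interest $166.04 → $20,704.05; payment $6,211.22; balance $14,492.83
Week 4: opening $14,492.83; interest $166.04 → $14,658.87; payment $4,397.66; balance $10,261.21
Week 5: opening $10,261.21; interest $166.04 → $10,427.25; payment $4,068.00; balance $6,359.25
Week 6: opening $6,359.25; interest $166.04 → $6,525.29; payment $4,068.00; balance $2,457.29
Week 7: opening $2,457.29; interest $166.04 → $2,623.33; payment $2,623.33; balance $0.00
Balance reaches $0.00 in week 7.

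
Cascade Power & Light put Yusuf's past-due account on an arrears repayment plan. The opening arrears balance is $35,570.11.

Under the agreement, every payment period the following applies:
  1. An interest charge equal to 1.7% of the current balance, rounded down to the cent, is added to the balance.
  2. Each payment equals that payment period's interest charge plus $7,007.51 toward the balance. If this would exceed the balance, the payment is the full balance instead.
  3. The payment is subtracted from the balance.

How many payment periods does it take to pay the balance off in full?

6

Payment period 1: $35,570.11 +$604.69 interest = $36,174.80; pay $7,612.20 → $28,562.60
Payment period 2: $28,562.60 +$485.56 interest = $29,048.16; pay $7,493.07 → $21,555.09
Payment period 3: $21,555.09 +$366.43 interest = $21,921.52; pay $7,373.94 → $14,547.58
Payment period 4: $14,547.58 +$247.30 interest = $14,794.88; pay $7,254.81 → $7,540.07
Payment period 5: $7,540.07 +$128.18 interest = $7,668.25; pay $7,135.69 → $532.56
Payment period 6: $532.56 +$9.05 interest = $541.61; pay $541.61 → $0.00
Balance reaches $0.00 in payment period 6.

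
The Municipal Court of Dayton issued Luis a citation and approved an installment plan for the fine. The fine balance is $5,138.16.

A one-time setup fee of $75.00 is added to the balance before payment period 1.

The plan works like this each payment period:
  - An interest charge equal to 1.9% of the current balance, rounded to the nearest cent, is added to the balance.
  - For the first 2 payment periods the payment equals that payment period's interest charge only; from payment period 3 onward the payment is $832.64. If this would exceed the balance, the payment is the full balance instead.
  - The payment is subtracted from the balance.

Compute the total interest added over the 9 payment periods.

Payment period 1: opening $5,213.16; interest $99.05 → $5,312.21; payment $99.05; balance $5,213.16
Payment period 2: opening $5,213.16; interest $99.05 → $5,312.21; payment $99.05; balance $5,213.16
Payment period 3: opening $5,213.16; interest $99.05 → $5,312.21; payment $832.64; balance $4,479.57
Payment period 4: opening $4,479.57; interest $85.11 → $4,564.68; payment $832.64; balance $3,732.04
Payment period 5: opening $3,732.04; interest $70.91 → $3,802.95; payment $832.64; balance $2,970.31
Payment period 6: opening $2,970.31; interest $56.44 → $3,026.75; payment $832.64; balance $2,194.11
Payment period 7: opening $2,194.11; interest $41.69 → $2,235.80; payment $832.64; balance $1,403.16
Payment period 8: opening $1,403.16; interest $26.66 → $1,429.82; payment $832.64; balance $597.18
Payment period 9: opening $597.18; interest $11.35 → $608.53; payment $608.53; balance $0.00
Total interest: $99.05 + $99.05 + $99.05 + $85.11 + $70.91 + $56.44 + $41.69 + $26.66 + $11.35 = $589.31

$589.31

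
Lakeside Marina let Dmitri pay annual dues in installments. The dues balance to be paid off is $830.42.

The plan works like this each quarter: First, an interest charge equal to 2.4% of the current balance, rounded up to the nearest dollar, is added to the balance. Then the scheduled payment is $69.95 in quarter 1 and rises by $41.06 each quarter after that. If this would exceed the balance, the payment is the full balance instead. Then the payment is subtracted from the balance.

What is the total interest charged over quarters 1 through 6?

Quarter 1: $830.42 +$20.00 interest = $850.42; pay $69.95 → $780.47
Quarter 2: $780.47 +$19.00 interest = $799.47; pay $111.01 → $688.46
Quarter 3: $688.46 +$17.00 interest = $705.46; pay $152.07 → $553.39
Quarter 4: $553.39 +$14.00 interest = $567.39; pay $193.13 → $374.26
Quarter 5: $374.26 +$9.00 interest = $383.26; pay $234.19 → $149.07
Quarter 6: $149.07 +$4.00 interest = $153.07; pay $153.07 → $0.00
Total interest: $20.00 + $19.00 + $17.00 + $14.00 + $9.00 + $4.00 = $83.00

$83.00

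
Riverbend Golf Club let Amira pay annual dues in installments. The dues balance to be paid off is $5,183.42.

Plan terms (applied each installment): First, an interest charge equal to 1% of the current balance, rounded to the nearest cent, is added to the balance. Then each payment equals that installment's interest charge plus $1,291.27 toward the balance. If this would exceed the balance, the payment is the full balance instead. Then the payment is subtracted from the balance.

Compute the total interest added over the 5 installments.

Installment 1: $5,183.42 +$51.83 interest = $5,235.25; pay $1,343.10 → $3,892.15
Installment 2: $3,892.15 +$38.92 interest = $3,931.07; pay $1,330.19 → $2,600.88
Installment 3: $2,600.88 +$26.01 interest = $2,626.89; pay $1,317.28 → $1,309.61
Installment 4: $1,309.61 +$13.10 interest = $1,322.71; pay $1,304.37 → $18.34
Installment 5: $18.34 +$0.18 interest = $18.52; pay $18.52 → $0.00
Total interest: $51.83 + $38.92 + $26.01 + $13.10 + $0.18 = $130.04

$130.04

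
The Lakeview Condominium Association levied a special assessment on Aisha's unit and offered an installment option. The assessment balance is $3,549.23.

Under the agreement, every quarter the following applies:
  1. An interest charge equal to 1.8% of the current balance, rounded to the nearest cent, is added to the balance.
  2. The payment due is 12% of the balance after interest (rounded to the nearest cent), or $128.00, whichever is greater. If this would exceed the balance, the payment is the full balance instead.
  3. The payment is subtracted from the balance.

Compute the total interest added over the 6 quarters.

$296.33

Quarter 1: opening $3,549.23; interest $63.89 → $3,613.12; payment $433.57; balance $3,179.55
Quarter 2: opening $3,179.55; interest $57.23 → $3,236.78; payment $388.41; balance $2,848.37
Quarter 3: opening $2,848.37; interest $51.27 → $2,899.64; payment $347.96; balance $2,551.68
Quarter 4: opening $2,551.68; interest $45.93 → $2,597.61; payment $311.71; balance $2,285.90
Quarter 5: opening $2,285.90; interest $41.15 → $2,327.05; payment $279.25; balance $2,047.80
Quarter 6: opening $2,047.80; interest $36.86 → $2,084.66; payment $250.16; balance $1,834.50
Total interest: $63.89 + $57.23 + $51.27 + $45.93 + $41.15 + $36.86 = $296.33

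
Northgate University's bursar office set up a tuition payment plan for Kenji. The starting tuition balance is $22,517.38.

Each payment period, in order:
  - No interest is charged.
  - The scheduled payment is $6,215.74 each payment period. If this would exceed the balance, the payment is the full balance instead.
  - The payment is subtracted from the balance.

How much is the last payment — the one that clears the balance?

$3,870.16

# | Opening | Payment | End bal
1 | $22,517.38 | $6,215.74 | $16,301.64
2 | $16,301.64 | $6,215.74 | $10,085.90
3 | $10,085.90 | $6,215.74 | $3,870.16
4 | $3,870.16 | $3,870.16 | $0.00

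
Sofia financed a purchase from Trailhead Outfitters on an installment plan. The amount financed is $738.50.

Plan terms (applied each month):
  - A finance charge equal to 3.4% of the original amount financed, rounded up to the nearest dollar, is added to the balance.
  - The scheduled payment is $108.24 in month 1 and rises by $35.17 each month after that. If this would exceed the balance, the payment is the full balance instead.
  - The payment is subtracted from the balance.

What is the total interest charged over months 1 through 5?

Month 1: $738.50 +$26.00 interest = $764.50; pay $108.24 → $656.26
Month 2: $656.26 +$26.00 interest = $682.26; pay $143.41 → $538.85
Month 3: $538.85 +$26.00 interest = $564.85; pay $178.58 → $386.27
Month 4: $386.27 +$26.00 interest = $412.27; pay $213.75 → $198.52
Month 5: $198.52 +$26.00 interest = $224.52; pay $224.52 → $0.00
Total interest: $26.00 + $26.00 + $26.00 + $26.00 + $26.00 = $130.00

$130.00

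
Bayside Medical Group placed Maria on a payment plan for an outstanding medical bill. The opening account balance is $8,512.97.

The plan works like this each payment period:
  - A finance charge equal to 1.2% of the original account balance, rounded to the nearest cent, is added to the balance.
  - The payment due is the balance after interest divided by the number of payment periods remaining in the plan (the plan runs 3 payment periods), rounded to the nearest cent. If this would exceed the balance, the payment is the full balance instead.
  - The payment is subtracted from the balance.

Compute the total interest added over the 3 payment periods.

$306.48

# | Opening | Interest | Payment | End bal
1 | $8,512.97 | $102.16 | $2,871.71 | $5,743.42
2 | $5,743.42 | $102.16 | $2,922.79 | $2,922.79
3 | $2,922.79 | $102.16 | $3,024.95 | $0.00
Total interest: $102.16 + $102.16 + $102.16 = $306.48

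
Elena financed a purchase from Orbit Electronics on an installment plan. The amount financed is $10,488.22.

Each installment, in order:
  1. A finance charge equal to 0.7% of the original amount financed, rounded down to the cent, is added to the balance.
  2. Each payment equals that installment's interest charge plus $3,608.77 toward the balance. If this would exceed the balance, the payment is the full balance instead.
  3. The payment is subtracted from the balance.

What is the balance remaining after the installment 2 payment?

Installment 1: $10,488.22 +$73.41 interest = $10,561.63; pay $3,682.18 → $6,879.45
Installment 2: $6,879.45 +$73.41 interest = $6,952.86; pay $3,682.18 → $3,270.68

$3,270.68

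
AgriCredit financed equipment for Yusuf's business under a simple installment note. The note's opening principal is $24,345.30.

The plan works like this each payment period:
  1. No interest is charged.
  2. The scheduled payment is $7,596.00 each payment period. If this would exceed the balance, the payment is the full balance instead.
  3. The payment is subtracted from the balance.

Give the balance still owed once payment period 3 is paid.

$1,557.30

# | Opening | Payment | End bal
1 | $24,345.30 | $7,596.00 | $16,749.30
2 | $16,749.30 | $7,596.00 | $9,153.30
3 | $9,153.30 | $7,596.00 | $1,557.30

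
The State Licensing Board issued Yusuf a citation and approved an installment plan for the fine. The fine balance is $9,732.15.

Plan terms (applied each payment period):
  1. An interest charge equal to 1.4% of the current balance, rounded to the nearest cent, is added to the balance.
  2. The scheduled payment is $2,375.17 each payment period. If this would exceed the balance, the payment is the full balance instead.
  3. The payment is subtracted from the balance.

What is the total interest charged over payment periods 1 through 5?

$363.38

Payment period 1: opening $9,732.15; interest $136.25 → $9,868.40; payment $2,375.17; balance $7,493.23
Payment period 2: opening $7,493.23; interest $104.91 → $7,598.14; payment $2,375.17; balance $5,222.97
Payment period 3: opening $5,222.97; interest $73.12 → $5,296.09; payment $2,375.17; balance $2,920.92
Payment period 4: opening $2,920.92; interest $40.89 → $2,961.81; payment $2,375.17; balance $586.64
Payment period 5: opening $586.64; interest $8.21 → $594.85; payment $594.85; balance $0.00
Total interest: $136.25 + $104.91 + $73.12 + $40.89 + $8.21 = $363.38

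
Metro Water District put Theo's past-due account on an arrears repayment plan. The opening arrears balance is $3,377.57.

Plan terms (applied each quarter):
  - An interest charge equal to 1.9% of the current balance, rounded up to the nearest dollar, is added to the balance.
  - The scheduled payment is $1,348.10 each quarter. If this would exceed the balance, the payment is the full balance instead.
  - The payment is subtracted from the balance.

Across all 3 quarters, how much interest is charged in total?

$120.00

Quarter 1: opening $3,377.57; interest $65.00 → $3,442.57; payment $1,348.10; balance $2,094.47
Quarter 2: opening $2,094.47; interest $40.00 → $2,134.47; payment $1,348.10; balance $786.37
Quarter 3: opening $786.37; interest $15.00 → $801.37; payment $801.37; balance $0.00
Total interest: $65.00 + $40.00 + $15.00 = $120.00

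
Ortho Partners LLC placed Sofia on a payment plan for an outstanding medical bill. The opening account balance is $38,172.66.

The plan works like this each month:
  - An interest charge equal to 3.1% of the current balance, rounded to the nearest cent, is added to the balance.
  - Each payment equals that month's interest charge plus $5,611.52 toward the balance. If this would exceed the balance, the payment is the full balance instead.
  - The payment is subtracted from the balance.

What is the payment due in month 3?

$6,446.96

Month 1: opening $38,172.66; interest $1,183.35 → $39,356.01; payment $6,794.87; balance $32,561.14
Month 2: opening $32,561.14; interest $1,009.40 → $33,570.54; payment $6,620.92; balance $26,949.62
Month 3: opening $26,949.62; interest $835.44 → $27,785.06; payment $6,446.96; balance $21,338.10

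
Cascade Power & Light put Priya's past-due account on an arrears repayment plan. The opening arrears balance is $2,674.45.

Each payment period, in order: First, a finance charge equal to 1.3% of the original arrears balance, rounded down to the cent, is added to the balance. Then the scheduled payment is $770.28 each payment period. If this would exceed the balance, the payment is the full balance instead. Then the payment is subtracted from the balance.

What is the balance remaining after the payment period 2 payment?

$1,203.41

Payment period 1: opening $2,674.45; interest $34.76 → $2,709.21; payment $770.28; balance $1,938.93
Payment period 2: opening $1,938.93; interest $34.76 → $1,973.69; payment $770.28; balance $1,203.41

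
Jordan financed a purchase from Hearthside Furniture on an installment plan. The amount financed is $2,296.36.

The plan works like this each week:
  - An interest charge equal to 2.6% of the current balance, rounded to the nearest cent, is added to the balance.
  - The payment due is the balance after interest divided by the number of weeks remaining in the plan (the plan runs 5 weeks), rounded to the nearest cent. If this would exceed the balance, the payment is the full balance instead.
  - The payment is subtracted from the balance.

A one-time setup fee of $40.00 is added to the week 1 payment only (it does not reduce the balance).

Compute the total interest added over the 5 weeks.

Week 1: $2,296.36 +$59.71 interest = $2,356.07; pay $471.21 (+ $40.00 fee) → $1,884.86
Week 2: $1,884.86 +$49.01 interest = $1,933.87; pay $483.47 → $1,450.40
Week 3: $1,450.40 +$37.71 interest = $1,488.11; pay $496.04 → $992.07
Week 4: $992.07 +$25.79 interest = $1,017.86; pay $508.93 → $508.93
Week 5: $508.93 +$13.23 interest = $522.16; pay $522.16 → $0.00
Total interest: $59.71 + $49.01 + $37.71 + $25.79 + $13.23 = $185.45

$185.45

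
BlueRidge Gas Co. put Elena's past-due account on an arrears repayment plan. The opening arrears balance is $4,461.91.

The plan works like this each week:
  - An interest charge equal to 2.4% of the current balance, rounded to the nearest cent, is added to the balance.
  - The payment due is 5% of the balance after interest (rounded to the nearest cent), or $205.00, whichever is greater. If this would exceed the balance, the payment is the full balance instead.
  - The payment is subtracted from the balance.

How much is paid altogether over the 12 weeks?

Week 1: opening $4,461.91; interest $107.09 → $4,569.00; payment $228.45; balance $4,340.55
Week 2: opening $4,340.55; interest $104.17 → $4,444.72; payment $222.24; balance $4,222.48
Week 3: opening $4,222.48; interest $101.34 → $4,323.82; payment $216.19; balance $4,107.63
Week 4: opening $4,107.63; interest $98.58 → $4,206.21; payment $210.31; balance $3,995.90
Week 5: opening $3,995.90; interest $95.90 → $4,091.80; payment $205.00; balance $3,886.80
Week 6: opening $3,886.80; interest $93.28 → $3,980.08; payment $205.00; balance $3,775.08
Week 7: opening $3,775.08; interest $90.60 → $3,865.68; payment $205.00; balance $3,660.68
Week 8: opening $3,660.68; interest $87.86 → $3,748.54; payment $205.00; balance $3,543.54
Week 9: opening $3,543.54; interest $85.04 → $3,628.58; payment $205.00; balance $3,423.58
Week 10: opening $3,423.58; interest $82.17 → $3,505.75; payment $205.00; balance $3,300.75
Week 11: opening $3,300.75; interest $79.22 → $3,379.97; payment $205.00; balance $3,174.97
Week 12: opening $3,174.97; interest $76.20 → $3,251.17; payment $205.00; balance $3,046.17
Total paid: $2,517.19

$2,517.19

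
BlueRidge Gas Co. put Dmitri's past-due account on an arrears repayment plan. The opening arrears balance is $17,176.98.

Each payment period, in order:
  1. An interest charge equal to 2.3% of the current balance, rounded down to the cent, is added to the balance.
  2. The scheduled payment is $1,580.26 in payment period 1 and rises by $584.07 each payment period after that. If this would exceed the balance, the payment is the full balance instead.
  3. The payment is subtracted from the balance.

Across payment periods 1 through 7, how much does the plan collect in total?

$18,866.40

Payment period 1: $17,176.98 +$395.07 interest = $17,572.05; pay $1,580.26 → $15,991.79
Payment period 2: $15,991.79 +$367.81 interest = $16,359.60; pay $2,164.33 → $14,195.27
Payment period 3: $14,195.27 +$326.49 interest = $14,521.76; pay $2,748.40 → $11,773.36
Payment period 4: $11,773.36 +$270.78 interest = $12,044.14; pay $3,332.47 → $8,711.67
Payment period 5: $8,711.67 +$200.36 interest = $8,912.03; pay $3,916.54 → $4,995.49
Payment period 6: $4,995.49 +$114.89 interest = $5,110.38; pay $4,500.61 → $609.77
Payment period 7: $609.77 +$14.02 interest = $623.79; pay $623.79 → $0.00
Total paid: $18,866.40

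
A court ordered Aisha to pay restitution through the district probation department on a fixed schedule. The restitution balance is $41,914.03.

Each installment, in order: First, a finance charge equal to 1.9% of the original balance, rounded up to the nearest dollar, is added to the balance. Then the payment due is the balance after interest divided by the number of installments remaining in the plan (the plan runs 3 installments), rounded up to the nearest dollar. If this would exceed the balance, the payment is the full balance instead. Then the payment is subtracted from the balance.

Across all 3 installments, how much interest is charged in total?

Installment 1: opening $41,914.03; interest $797.00 → $42,711.03; payment $14,238.00; balance $28,473.03
Installment 2: opening $28,473.03; interest $797.00 → $29,270.03; payment $14,636.00; balance $14,634.03
Installment 3: opening $14,634.03; interest $797.00 → $15,431.03; payment $15,431.03; balance $0.00
Total interest: $797.00 + $797.00 + $797.00 = $2,391.00

$2,391.00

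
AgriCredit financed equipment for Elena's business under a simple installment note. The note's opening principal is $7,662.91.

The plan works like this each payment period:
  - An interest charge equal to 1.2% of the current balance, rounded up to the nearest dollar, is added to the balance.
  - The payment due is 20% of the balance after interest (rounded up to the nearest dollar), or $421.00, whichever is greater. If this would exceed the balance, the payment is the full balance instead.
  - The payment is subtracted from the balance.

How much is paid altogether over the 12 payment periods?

$8,096.91

Payment period 1: opening $7,662.91; interest $92.00 → $7,754.91; payment $1,551.00; balance $6,203.91
Payment period 2: opening $6,203.91; interest $75.00 → $6,278.91; payment $1,256.00; balance $5,022.91
Payment period 3: opening $5,022.91; interest $61.00 → $5,083.91; payment $1,017.00; balance $4,066.91
Payment period 4: opening $4,066.91; interest $49.00 → $4,115.91; payment $824.00; balance $3,291.91
Payment period 5: opening $3,291.91; interest $40.00 → $3,331.91; payment $667.00; balance $2,664.91
Payment period 6: opening $2,664.91; interest $32.00 → $2,696.91; payment $540.00; balance $2,156.91
Payment period 7: opening $2,156.91; interest $26.00 → $2,182.91; payment $437.00; balance $1,745.91
Payment period 8: opening $1,745.91; interest $21.00 → $1,766.91; payment $421.00; balance $1,345.91
Payment period 9: opening $1,345.91; interest $17.00 → $1,362.91; payment $421.00; balance $941.91
Payment period 10: opening $941.91; interest $12.00 → $953.91; payment $421.00; balance $532.91
Payment period 11: opening $532.91; interest $7.00 → $539.91; payment $421.00; balance $118.91
Payment period 12: opening $118.91; interest $2.00 → $120.91; payment $120.91; balance $0.00
Total paid: $8,096.91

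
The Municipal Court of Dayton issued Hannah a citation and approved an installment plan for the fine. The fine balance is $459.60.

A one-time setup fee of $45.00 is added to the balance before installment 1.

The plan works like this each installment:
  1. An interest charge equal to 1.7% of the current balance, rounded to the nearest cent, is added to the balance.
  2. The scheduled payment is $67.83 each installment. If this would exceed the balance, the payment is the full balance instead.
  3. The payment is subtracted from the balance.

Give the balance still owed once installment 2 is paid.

$385.09

Installment 1: opening $504.60; interest $8.58 → $513.18; payment $67.83; balance $445.35
Installment 2: opening $445.35; interest $7.57 → $452.92; payment $67.83; balance $385.09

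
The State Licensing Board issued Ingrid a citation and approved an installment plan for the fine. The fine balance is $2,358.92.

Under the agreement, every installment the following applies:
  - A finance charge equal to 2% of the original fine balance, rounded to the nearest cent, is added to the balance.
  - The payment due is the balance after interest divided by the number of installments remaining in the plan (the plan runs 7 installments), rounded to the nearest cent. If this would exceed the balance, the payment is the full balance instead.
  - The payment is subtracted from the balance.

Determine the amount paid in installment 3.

$361.03

Installment 1: $2,358.92 +$47.18 interest = $2,406.10; pay $343.73 → $2,062.37
Installment 2: $2,062.37 +$47.18 interest = $2,109.55; pay $351.59 → $1,757.96
Installment 3: $1,757.96 +$47.18 interest = $1,805.14; pay $361.03 → $1,444.11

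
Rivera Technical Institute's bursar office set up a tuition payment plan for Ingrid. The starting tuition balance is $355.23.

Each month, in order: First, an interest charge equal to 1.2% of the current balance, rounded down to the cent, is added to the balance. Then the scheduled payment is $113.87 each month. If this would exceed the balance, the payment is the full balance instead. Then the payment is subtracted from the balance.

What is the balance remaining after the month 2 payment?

$134.69

Month 1: $355.23 +$4.26 interest = $359.49; pay $113.87 → $245.62
Month 2: $245.62 +$2.94 interest = $248.56; pay $113.87 → $134.69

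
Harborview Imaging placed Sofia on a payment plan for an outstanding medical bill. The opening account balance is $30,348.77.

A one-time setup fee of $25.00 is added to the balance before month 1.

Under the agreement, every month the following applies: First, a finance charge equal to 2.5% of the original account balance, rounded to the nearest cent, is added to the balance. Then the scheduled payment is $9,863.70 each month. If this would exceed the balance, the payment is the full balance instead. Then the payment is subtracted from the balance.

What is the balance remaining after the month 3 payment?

Month 1: $30,373.77 +$758.72 interest = $31,132.49; pay $9,863.70 → $21,268.79
Month 2: $21,268.79 +$758.72 interest = $22,027.51; pay $9,863.70 → $12,163.81
Month 3: $12,163.81 +$758.72 interest = $12,922.53; pay $9,863.70 → $3,058.83

$3,058.83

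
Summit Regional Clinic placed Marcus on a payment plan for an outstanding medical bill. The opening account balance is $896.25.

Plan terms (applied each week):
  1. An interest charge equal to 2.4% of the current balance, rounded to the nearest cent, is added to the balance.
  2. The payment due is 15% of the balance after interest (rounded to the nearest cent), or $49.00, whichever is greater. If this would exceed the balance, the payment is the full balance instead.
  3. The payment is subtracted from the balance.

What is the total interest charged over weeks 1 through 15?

Week 1: $896.25 +$21.51 interest = $917.76; pay $137.66 → $780.10
Week 2: $780.10 +$18.72 interest = $798.82; pay $119.82 → $679.00
Week 3: $679.00 +$16.30 interest = $695.30; pay $104.30 → $591.00
Week 4: $591.00 +$14.18 interest = $605.18; pay $90.78 → $514.40
Week 5: $514.40 +$12.35 interest = $526.75; pay $79.01 → $447.74
Week 6: $447.74 +$10.75 interest = $458.49; pay $68.77 → $389.72
Week 7: $389.72 +$9.35 interest = $399.07; pay $59.86 → $339.21
Week 8: $339.21 +$8.14 interest = $347.35; pay $52.10 → $295.25
Week 9: $295.25 +$7.09 interest = $302.34; pay $49.00 → $253.34
Week 10: $253.34 +$6.08 interest = $259.42; pay $49.00 → $210.42
Week 11: $210.42 +$5.05 interest = $215.47; pay $49.00 → $166.47
Week 12: $166.47 +$4.00 interest = $170.47; pay $49.00 → $121.47
Week 13: $121.47 +$2.92 interest = $124.39; pay $49.00 → $75.39
Week 14: $75.39 +$1.81 interest = $77.20; pay $49.00 → $28.20
Week 15: $28.20 +$0.68 interest = $28.88; pay $28.88 → $0.00
Total interest: $21.51 + $18.72 + $16.30 + $14.18 + $12.35 + $10.75 + $9.35 + $8.14 + $7.09 + $6.08 + $5.05 + $4.00 + $2.92 + $1.81 + $0.68 = $138.93

$138.93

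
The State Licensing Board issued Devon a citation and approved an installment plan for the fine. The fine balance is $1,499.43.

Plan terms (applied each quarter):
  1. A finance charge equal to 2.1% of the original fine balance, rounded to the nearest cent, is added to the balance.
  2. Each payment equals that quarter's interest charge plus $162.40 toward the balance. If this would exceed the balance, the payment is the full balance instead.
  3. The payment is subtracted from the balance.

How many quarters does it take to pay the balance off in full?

Quarter 1: $1,499.43 +$31.49 interest = $1,530.92; pay $193.89 → $1,337.03
Quarter 2: $1,337.03 +$31.49 interest = $1,368.52; pay $193.89 → $1,174.63
Quarter 3: $1,174.63 +$31.49 interest = $1,206.12; pay $193.89 → $1,012.23
Quarter 4: $1,012.23 +$31.49 interest = $1,043.72; pay $193.89 → $849.83
Quarter 5: $849.83 +$31.49 interest = $881.32; pay $193.89 → $687.43
Quarter 6: $687.43 +$31.49 interest = $718.92; pay $193.89 → $525.03
Quarter 7: $525.03 +$31.49 interest = $556.52; pay $193.89 → $362.63
Quarter 8: $362.63 +$31.49 interest = $394.12; pay $193.89 → $200.23
Quarter 9: $200.23 +$31.49 interest = $231.72; pay $193.89 → $37.83
Quarter 10: $37.83 +$31.49 interest = $69.32; pay $69.32 → $0.00
Balance reaches $0.00 in quarter 10.

10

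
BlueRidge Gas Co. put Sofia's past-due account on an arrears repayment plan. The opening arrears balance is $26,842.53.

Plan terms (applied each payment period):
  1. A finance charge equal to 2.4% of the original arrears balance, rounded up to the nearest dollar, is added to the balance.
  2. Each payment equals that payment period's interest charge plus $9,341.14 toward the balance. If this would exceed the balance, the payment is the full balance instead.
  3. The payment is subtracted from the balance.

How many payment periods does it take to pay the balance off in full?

Payment period 1: opening $26,842.53; interest $645.00 → $27,487.53; payment $9,986.14; balance $17,501.39
Payment period 2: opening $17,501.39; interest $645.00 → $18,146.39; payment $9,986.14; balance $8,160.25
Payment period 3: opening $8,160.25; interest $645.00 → $8,805.25; payment $8,805.25; balance $0.00
Balance reaches $0.00 in payment period 3.

3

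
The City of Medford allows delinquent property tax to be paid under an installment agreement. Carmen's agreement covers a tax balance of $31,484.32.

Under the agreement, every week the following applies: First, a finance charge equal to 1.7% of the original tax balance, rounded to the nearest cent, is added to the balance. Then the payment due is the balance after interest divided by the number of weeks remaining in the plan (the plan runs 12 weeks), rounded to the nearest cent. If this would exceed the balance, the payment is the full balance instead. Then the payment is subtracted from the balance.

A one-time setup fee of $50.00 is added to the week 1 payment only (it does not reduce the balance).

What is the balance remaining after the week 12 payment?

$0.00

# | Opening | Interest | Payment | Fee | End bal
1 | $31,484.32 | $535.23 | $2,668.30 | $50.00 | $29,351.25
2 | $29,351.25 | $535.23 | $2,716.95 | — | $27,169.53
3 | $27,169.53 | $535.23 | $2,770.48 | — | $24,934.28
4 | $24,934.28 | $535.23 | $2,829.95 | — | $22,639.56
5 | $22,639.56 | $535.23 | $2,896.85 | — | $20,277.94
6 | $20,277.94 | $535.23 | $2,973.31 | — | $17,839.86
7 | $17,839.86 | $535.23 | $3,062.52 | — | $15,312.57
8 | $15,312.57 | $535.23 | $3,169.56 | — | $12,678.24
9 | $12,678.24 | $535.23 | $3,303.37 | — | $9,910.10
10 | $9,910.10 | $535.23 | $3,481.78 | — | $6,963.55
11 | $6,963.55 | $535.23 | $3,749.39 | — | $3,749.39
12 | $3,749.39 | $535.23 | $4,284.62 | — | $0.00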